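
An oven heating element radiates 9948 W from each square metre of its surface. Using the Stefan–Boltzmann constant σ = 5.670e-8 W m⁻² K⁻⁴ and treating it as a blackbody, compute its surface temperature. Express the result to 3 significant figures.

I = σT⁴, so T = (I/σ)^(1/4) = (9948/(5.670×10⁻⁸))^(1/4) = 647 K.

T ≈ 647 K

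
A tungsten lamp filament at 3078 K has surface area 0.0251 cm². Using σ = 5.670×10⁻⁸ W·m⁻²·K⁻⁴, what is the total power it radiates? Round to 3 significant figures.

Area A = 0.0251 cm² = 2.51×10⁻⁶ m².
P = σAT⁴ = 5.670×10⁻⁸ × 2.51×10⁻⁶ × (3078)⁴ = 12.8 W.

P ≈ 12.8 W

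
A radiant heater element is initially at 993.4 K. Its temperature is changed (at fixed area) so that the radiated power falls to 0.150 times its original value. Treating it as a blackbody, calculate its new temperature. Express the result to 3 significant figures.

T₂ ≈ 618 K

P ∝ T⁴, so T₂/T₁ = (P₂/P₁)^(1/4) = (0.150)^(1/4) = 0.622333.
T₂ = 993.4 × 0.622333 = 618 K.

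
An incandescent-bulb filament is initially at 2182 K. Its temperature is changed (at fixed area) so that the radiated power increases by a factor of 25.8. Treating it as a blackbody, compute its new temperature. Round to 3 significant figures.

P ∝ T⁴, so T₂/T₁ = (P₂/P₁)^(1/4) = (25.8)^(1/4) = 2.25375.
T₂ = 2182 × 2.25375 = 4.92×10³ K.

T₂ ≈ 4.92×10³ K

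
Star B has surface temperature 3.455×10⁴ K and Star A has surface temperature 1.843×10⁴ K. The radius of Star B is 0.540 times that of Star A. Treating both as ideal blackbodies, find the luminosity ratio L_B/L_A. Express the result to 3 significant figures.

L ∝ R²T⁴, so L_B/L_A = (R_B/R_A)²(T_B/T_A)⁴ = (0.540)² × (3.455×10⁴/1.843×10⁴)⁴ = 0.2916 × 12.3507 = 3.60.

L_B/L_A ≈ 3.60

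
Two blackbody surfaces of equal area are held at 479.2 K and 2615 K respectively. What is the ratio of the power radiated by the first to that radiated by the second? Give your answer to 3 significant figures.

P₁/P₂ ≈ 1.13×10⁻³

With equal areas, P₁/P₂ = (T₁/T₂)⁴ = (479.2/2615)⁴ = 1.13×10⁻³.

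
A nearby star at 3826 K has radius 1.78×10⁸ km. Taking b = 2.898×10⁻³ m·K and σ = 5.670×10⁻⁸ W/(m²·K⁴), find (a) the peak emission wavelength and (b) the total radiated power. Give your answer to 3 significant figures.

(a) λ_max = b/T = 2.898×10⁻³/3826 = 7.574×10⁻⁷ m = 0.757 μm.
Surface area A = 4πR² = 4π(1.78×10¹¹ m)² = 3.98153×10²³ m².
(b) P = σAT⁴ = 5.670×10⁻⁸×3.98153×10²³×(3826)⁴ = 4.84×10³⁰ W.

λ_max ≈ 0.757 μm; P ≈ 4.84×10³⁰ W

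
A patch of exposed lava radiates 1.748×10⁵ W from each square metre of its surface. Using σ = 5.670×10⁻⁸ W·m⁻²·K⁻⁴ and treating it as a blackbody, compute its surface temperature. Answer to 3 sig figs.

I = σT⁴, so T = (I/σ)^(1/4) = (1.748×10⁵/(5.670×10⁻⁸))^(1/4) = 1.33×10³ K.

T ≈ 1.33×10³ K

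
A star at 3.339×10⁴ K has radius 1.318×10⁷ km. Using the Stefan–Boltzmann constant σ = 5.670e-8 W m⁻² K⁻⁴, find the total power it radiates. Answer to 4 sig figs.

Surface area A = 4πR² = 4π(1.318×10¹⁰ m)² = 2.18293×10²¹ m².
P = σAT⁴ = 5.670×10⁻⁸ × 2.18293×10²¹ × (3.339×10⁴)⁴ = 1.538×10³² W.

P ≈ 1.538×10³² W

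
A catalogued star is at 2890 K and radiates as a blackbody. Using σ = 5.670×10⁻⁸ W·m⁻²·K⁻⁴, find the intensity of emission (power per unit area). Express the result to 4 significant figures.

I ≈ 3.955×10⁶ W/m²

Stefan–Boltzmann: I = σT⁴ = 5.670×10⁻⁸ × (2890)⁴ = 3.955×10⁶ W/m².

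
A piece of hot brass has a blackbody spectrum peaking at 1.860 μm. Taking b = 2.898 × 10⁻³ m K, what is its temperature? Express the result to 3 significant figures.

T ≈ 1.56×10³ K

Wien's law gives T = b/λ_max = (2.898×10⁻³ m·K)/(1.860×10⁻⁶ m) = 1.56×10³ K.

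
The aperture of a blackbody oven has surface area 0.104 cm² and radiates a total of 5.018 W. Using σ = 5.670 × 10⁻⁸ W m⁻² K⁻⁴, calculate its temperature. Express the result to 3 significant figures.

T ≈ 1.71×10³ K

Area A = 0.104 cm² = 1.04×10⁻⁵ m².
P = σAT⁴ ⇒ T = (P/(σA))^(1/4) = (5.018/(5.670×10⁻⁸×1.04×10⁻⁵))^(1/4) = 1.71×10³ K.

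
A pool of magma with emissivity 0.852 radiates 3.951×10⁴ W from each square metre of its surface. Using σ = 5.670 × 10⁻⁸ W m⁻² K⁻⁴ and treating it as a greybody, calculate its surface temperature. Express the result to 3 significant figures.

T ≈ 951 K

I = εσT⁴, so T = (I/εσ)^(1/4) = (3.951×10⁴/(0.852×5.670×10⁻⁸))^(1/4) = 951 K.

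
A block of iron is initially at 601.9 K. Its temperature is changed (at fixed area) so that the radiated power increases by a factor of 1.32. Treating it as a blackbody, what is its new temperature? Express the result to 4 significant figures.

P ∝ T⁴, so T₂/T₁ = (P₂/P₁)^(1/4) = (1.32)^(1/4) = 1.07187.
T₂ = 601.9 × 1.07187 = 645.2 K.

T₂ ≈ 645.2 K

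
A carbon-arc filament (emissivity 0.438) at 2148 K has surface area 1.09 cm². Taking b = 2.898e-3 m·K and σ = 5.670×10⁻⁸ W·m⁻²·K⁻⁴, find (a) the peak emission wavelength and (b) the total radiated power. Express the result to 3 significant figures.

(a) λ_max = b/T = 2.898×10⁻³/2148 = 1.349×10⁻⁶ m = 1.35×10³ nm.
Area A = 1.09 cm² = 1.09×10⁻⁴ m².
(b) P = εσAT⁴ = 0.438×5.670×10⁻⁸×1.09×10⁻⁴×(2148)⁴ = 57.6 W.

λ_max ≈ 1.35×10³ nm; P ≈ 57.6 W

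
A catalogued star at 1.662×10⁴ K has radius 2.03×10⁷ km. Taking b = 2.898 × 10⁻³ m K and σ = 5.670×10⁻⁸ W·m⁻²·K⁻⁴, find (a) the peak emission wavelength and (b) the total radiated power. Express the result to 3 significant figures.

(a) λ_max = b/T = 2.898×10⁻³/1.662×10⁴ = 1.744×10⁻⁷ m = 174 nm.
Surface area A = 4πR² = 4π(2.03×10¹⁰ m)² = 5.17848×10²¹ m².
(b) P = σAT⁴ = 5.670×10⁻⁸×5.17848×10²¹×(1.662×10⁴)⁴ = 2.24×10³¹ W.

λ_max ≈ 174 nm; P ≈ 2.24×10³¹ W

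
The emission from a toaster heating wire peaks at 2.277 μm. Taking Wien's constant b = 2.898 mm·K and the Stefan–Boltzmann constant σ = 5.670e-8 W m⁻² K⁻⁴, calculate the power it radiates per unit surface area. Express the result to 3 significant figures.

Wien's law: T = b/λ_max = 2.898×10⁻³/2.277×10⁻⁶ = 1272.73 K.
Then I = σT⁴ = 5.670×10⁻⁸×(1272.73)⁴ = 1.49×10⁵ W/m².

I ≈ 1.49×10⁵ W/m²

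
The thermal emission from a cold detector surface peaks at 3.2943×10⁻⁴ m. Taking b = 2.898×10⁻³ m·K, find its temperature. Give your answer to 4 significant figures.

T ≈ 8.797 K

Wien's law gives T = b/λ_max = (2.898×10⁻³ m·K)/(3.2943×10⁻⁴ m) = 8.797 K.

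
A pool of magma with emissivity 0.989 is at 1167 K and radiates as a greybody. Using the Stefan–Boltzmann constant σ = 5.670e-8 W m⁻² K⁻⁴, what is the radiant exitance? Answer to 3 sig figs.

Stefan–Boltzmann: I = εσT⁴ = 0.989 × 5.670×10⁻⁸ × (1167)⁴ = 1.04×10⁵ W/m².

I ≈ 1.04×10⁵ W/m²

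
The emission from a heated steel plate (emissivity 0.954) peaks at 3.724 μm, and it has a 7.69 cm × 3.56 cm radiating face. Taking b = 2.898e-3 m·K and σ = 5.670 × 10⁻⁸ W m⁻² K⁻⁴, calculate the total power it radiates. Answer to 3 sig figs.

P ≈ 54.3 W

Wien's law: T = b/λ_max = 2.898×10⁻³/3.724×10⁻⁶ = 778.195 K.
Area A = 0.0769 × 0.0356 = 2.73764×10⁻³ m².
Then P = εσAT⁴ = 0.954×5.670×10⁻⁸×2.73764×10⁻³×(778.195)⁴ = 54.3 W.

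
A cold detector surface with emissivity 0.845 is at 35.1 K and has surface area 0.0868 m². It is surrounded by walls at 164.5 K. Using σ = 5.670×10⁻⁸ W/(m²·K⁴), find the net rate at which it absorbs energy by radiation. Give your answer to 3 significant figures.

Area A = 0.0868 m².
Net radiated power P_net = εσA(T⁴ − T₀⁴) = 0.845×5.670×10⁻⁸×0.0868×(35.1⁴ − 164.5⁴).
T⁴ − T₀⁴ = 1.51785×10⁶ − 7.32257×10⁸ = -7.30739×10⁸ K⁴, so P_net = -3.04 W — negative, meaning a net gain of 3.04 W.

Net gain ≈ 3.04 W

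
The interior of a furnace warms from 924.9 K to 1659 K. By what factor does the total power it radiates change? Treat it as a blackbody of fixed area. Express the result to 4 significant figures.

P₂/P₁ ≈ 10.35

P ∝ T⁴, so P₂/P₁ = (T₂/T₁)⁴ = (1659/924.9)⁴ = (1.79371)⁴ = 10.35.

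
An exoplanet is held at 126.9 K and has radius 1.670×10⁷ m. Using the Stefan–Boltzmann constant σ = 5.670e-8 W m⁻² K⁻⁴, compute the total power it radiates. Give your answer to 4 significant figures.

Surface area A = 4πR² = 4π(1.670×10⁷ m)² = 3.50464×10¹⁵ m².
P = σAT⁴ = 5.670×10⁻⁸ × 3.50464×10¹⁵ × (126.9)⁴ = 5.153×10¹⁶ W.

P ≈ 5.153×10¹⁶ W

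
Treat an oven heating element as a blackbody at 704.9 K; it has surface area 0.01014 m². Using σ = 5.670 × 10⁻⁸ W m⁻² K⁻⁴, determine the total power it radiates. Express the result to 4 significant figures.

Area A = 0.01014 m².
P = σAT⁴ = 5.670×10⁻⁸ × 0.01014 × (704.9)⁴ = 141.9 W.

P ≈ 141.9 W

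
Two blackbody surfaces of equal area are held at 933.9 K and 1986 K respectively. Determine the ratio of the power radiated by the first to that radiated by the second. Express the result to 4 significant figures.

With equal areas, P₁/P₂ = (T₁/T₂)⁴ = (933.9/1986)⁴ = 0.04890.

P₁/P₂ ≈ 0.04890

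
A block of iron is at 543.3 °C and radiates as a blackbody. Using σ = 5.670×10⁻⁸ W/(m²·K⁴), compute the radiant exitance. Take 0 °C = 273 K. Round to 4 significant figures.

T = 543.3 °C + 273 = 816.3 K.
Stefan–Boltzmann: I = σT⁴ = 5.670×10⁻⁸ × (816.3)⁴ = 2.518×10⁴ W/m².

I ≈ 2.518×10⁴ W/m²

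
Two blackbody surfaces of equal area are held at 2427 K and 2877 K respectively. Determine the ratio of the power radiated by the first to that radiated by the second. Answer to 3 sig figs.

P₁/P₂ ≈ 0.506

With equal areas, P₁/P₂ = (T₁/T₂)⁴ = (2427/2877)⁴ = 0.506.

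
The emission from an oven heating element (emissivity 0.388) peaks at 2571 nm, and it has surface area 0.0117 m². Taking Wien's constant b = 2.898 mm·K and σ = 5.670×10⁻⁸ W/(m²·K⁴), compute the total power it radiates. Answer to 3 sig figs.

P ≈ 416 W

Wien's law: T = b/λ_max = 2.898×10⁻³/2.571×10⁻⁶ = 1127.19 K.
Area A = 0.0117 m².
Then P = εσAT⁴ = 0.388×5.670×10⁻⁸×0.0117×(1127.19)⁴ = 416 W.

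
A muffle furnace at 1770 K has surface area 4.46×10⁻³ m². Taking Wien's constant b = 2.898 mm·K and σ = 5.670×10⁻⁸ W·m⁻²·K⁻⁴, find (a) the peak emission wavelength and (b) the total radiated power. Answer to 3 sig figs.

λ_max ≈ 1.64 μm; P ≈ 2.48×10³ W

(a) λ_max = b/T = 2.898×10⁻³/1770 = 1.637×10⁻⁶ m = 1.64 μm.
Area A = 4.46×10⁻³ m².
(b) P = σAT⁴ = 5.670×10⁻⁸×4.46×10⁻³×(1770)⁴ = 2.48×10³ W.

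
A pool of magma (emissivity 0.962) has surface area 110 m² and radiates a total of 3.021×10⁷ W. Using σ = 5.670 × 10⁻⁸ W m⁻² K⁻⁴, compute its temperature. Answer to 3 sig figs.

Area A = 110 m².
P = εσAT⁴ ⇒ T = (P/(εσA))^(1/4) = (3.021×10⁷/(0.962×5.670×10⁻⁸×110))^(1/4) = 1.50×10³ K.

T ≈ 1.50×10³ K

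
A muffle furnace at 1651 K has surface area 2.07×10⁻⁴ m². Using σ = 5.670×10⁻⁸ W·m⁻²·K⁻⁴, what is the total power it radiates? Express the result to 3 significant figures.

Area A = 2.07×10⁻⁴ m².
P = σAT⁴ = 5.670×10⁻⁸ × 2.07×10⁻⁴ × (1651)⁴ = 87.2 W.

P ≈ 87.2 W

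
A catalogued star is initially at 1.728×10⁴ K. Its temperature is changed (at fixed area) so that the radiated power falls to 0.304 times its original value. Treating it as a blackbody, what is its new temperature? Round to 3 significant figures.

T₂ ≈ 1.28×10⁴ K

P ∝ T⁴, so T₂/T₁ = (P₂/P₁)^(1/4) = (0.304)^(1/4) = 0.742538.
T₂ = 1.728×10⁴ × 0.742538 = 1.28×10⁴ K.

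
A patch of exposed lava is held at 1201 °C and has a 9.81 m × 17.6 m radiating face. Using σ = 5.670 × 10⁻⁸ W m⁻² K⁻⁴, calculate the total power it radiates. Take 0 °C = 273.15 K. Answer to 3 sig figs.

P ≈ 4.62×10⁷ W

T = 1201 °C + 273.15 = 1474.15 K.
Area A = 9.81 × 17.6 = 172.656 m².
P = σAT⁴ = 5.670×10⁻⁸ × 172.656 × (1474.15)⁴ = 4.62×10⁷ W.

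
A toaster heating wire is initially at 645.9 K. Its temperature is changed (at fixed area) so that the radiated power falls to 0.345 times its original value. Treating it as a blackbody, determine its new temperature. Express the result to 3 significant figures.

P ∝ T⁴, so T₂/T₁ = (P₂/P₁)^(1/4) = (0.345)^(1/4) = 0.766399.
T₂ = 645.9 × 0.766399 = 495 K.

T₂ ≈ 495 K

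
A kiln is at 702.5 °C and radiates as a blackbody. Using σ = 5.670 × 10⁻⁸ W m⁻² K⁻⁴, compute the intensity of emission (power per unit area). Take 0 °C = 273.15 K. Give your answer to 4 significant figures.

I ≈ 5.138×10⁴ W/m²

T = 702.5 °C + 273.15 = 975.65 K.
Stefan–Boltzmann: I = σT⁴ = 5.670×10⁻⁸ × (975.65)⁴ = 5.138×10⁴ W/m².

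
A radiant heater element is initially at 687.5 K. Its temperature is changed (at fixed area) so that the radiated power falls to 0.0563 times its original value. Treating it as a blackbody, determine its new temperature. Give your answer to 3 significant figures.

T₂ ≈ 335 K

P ∝ T⁴, so T₂/T₁ = (P₂/P₁)^(1/4) = (0.0563)^(1/4) = 0.487110.
T₂ = 687.5 × 0.487110 = 335 K.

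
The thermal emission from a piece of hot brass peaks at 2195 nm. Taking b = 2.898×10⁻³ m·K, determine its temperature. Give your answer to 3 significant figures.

T ≈ 1.32×10³ K

Wien's law gives T = b/λ_max = (2.898×10⁻³ m·K)/(2.195×10⁻⁶ m) = 1.32×10³ K.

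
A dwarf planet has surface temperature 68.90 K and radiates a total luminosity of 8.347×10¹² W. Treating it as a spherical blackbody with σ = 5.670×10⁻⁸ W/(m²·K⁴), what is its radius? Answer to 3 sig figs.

L = 4πR²σT⁴ ⇒ R = √(L/(4πσT⁴)).
σT⁴ = 1.27779 W/m², so R = √(8.347×10¹²/(4π×1.27779)) = 7.21×10⁵ m.

R ≈ 7.21×10⁵ m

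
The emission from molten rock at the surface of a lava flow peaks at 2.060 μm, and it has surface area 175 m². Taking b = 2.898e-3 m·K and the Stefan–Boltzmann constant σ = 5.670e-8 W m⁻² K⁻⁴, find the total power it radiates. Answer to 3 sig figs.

Wien's law: T = b/λ_max = 2.898×10⁻³/2.060×10⁻⁶ = 1406.80 K.
Area A = 175 m².
Then P = σAT⁴ = 5.670×10⁻⁸×175×(1406.80)⁴ = 3.89×10⁷ W.

P ≈ 3.89×10⁷ W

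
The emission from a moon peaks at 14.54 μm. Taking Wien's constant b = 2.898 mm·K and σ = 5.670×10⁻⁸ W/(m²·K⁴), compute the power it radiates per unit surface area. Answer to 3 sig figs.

I ≈ 89.5 W/m²

Wien's law: T = b/λ_max = 2.898×10⁻³/1.454×10⁻⁵ = 199.312 K.
Then I = σT⁴ = 5.670×10⁻⁸×(199.312)⁴ = 89.5 W/m².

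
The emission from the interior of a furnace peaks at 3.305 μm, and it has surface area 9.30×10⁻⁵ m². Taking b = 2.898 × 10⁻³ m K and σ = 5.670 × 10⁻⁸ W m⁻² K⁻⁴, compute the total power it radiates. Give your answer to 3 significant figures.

P ≈ 3.12 W

Wien's law: T = b/λ_max = 2.898×10⁻³/3.305×10⁻⁶ = 876.853 K.
Area A = 9.30×10⁻⁵ m².
Then P = σAT⁴ = 5.670×10⁻⁸×9.30×10⁻⁵×(876.853)⁴ = 3.12 W.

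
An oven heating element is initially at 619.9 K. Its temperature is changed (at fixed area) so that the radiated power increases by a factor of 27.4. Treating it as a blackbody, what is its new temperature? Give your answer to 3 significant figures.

P ∝ T⁴, so T₂/T₁ = (P₂/P₁)^(1/4) = (27.4)^(1/4) = 2.28790.
T₂ = 619.9 × 2.28790 = 1.42×10³ K.

T₂ ≈ 1.42×10³ K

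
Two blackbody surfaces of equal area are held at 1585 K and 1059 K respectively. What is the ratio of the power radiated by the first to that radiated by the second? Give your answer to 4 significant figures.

With equal areas, P₁/P₂ = (T₁/T₂)⁴ = (1585/1059)⁴ = 5.018.

P₁/P₂ ≈ 5.018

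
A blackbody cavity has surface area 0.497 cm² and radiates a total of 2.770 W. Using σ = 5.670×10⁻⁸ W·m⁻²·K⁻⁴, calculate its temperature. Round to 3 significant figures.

Area A = 0.497 cm² = 4.97×10⁻⁵ m².
P = σAT⁴ ⇒ T = (P/(σA))^(1/4) = (2.770/(5.670×10⁻⁸×4.97×10⁻⁵))^(1/4) = 996 K.

T ≈ 996 K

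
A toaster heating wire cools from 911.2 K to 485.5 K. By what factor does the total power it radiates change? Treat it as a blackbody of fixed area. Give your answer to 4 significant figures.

P ∝ T⁴, so P₂/P₁ = (T₂/T₁)⁴ = (485.5/911.2)⁴ = (0.532814)⁴ = 0.08059.

P₂/P₁ ≈ 0.08059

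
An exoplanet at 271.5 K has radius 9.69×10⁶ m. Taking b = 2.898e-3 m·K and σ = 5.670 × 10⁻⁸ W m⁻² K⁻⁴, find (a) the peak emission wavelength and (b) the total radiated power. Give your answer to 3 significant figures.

λ_max ≈ 10.7 μm; P ≈ 3.64×10¹⁷ W

(a) λ_max = b/T = 2.898×10⁻³/271.5 = 1.067×10⁻⁵ m = 10.7 μm.
Surface area A = 4πR² = 4π(9.69×10⁶ m)² = 1.17993×10¹⁵ m².
(b) P = σAT⁴ = 5.670×10⁻⁸×1.17993×10¹⁵×(271.5)⁴ = 3.64×10¹⁷ W.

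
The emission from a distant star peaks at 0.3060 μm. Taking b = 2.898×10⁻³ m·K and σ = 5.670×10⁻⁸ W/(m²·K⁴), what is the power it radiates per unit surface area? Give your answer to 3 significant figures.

Wien's law: T = b/λ_max = 2.898×10⁻³/3.060×10⁻⁷ = 9470.59 K.
Then I = σT⁴ = 5.670×10⁻⁸×(9470.59)⁴ = 4.56×10⁸ W/m².

I ≈ 4.56×10⁸ W/m²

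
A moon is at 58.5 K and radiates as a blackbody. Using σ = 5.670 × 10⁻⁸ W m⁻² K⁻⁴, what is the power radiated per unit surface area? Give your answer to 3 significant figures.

I ≈ 0.664 W/m²

Stefan–Boltzmann: I = σT⁴ = 5.670×10⁻⁸ × (58.5)⁴ = 0.664 W/m².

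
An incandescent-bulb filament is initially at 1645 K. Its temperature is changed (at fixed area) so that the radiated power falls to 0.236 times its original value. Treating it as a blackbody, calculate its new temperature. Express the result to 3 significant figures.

T₂ ≈ 1.15×10³ K

P ∝ T⁴, so T₂/T₁ = (P₂/P₁)^(1/4) = (0.236)^(1/4) = 0.696992.
T₂ = 1645 × 0.696992 = 1.15×10³ K.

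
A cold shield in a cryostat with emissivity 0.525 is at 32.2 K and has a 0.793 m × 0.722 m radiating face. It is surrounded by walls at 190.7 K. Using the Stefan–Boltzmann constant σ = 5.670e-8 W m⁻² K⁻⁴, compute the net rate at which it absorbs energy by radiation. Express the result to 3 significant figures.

Net gain ≈ 22.5 W

Area A = 0.793 × 0.722 = 0.572546 m².
Net radiated power P_net = εσA(T⁴ − T₀⁴) = 0.525×5.670×10⁻⁸×0.572546×(32.2⁴ − 190.7⁴).
T⁴ − T₀⁴ = 1.07504×10⁶ − 1.32252×10⁹ = -1.32144×10⁹ K⁴, so P_net = -22.5 W — negative, meaning a net gain of 22.5 W.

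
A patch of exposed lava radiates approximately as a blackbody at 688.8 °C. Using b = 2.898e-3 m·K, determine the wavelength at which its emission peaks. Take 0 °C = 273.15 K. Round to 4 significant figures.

T = 688.8 °C + 273.15 = 961.95 K.
Wien's displacement law: λ_max = b/T = (2.898×10⁻³ m·K)/(961.95 K) = 3.0126×10⁻⁶ m.
That is 3.013 μm, in the infrared range.

λ_max ≈ 3.013 μm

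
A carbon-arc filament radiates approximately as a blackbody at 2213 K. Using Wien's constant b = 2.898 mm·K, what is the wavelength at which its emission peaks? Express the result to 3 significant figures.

λ_max ≈ 1.31 μm

Wien's displacement law: λ_max = b/T = (2.898×10⁻³ m·K)/(2213 K) = 1.310×10⁻⁶ m.
That is 1.31 μm, in the infrared range.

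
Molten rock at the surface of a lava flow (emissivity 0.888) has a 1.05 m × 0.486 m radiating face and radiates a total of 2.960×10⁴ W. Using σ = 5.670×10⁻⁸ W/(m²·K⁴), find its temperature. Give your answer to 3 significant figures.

T ≈ 1.04×10³ K

Area A = 1.05 × 0.486 = 0.5103 m².
P = εσAT⁴ ⇒ T = (P/(εσA))^(1/4) = (2.960×10⁴/(0.888×5.670×10⁻⁸×0.5103))^(1/4) = 1.04×10³ K.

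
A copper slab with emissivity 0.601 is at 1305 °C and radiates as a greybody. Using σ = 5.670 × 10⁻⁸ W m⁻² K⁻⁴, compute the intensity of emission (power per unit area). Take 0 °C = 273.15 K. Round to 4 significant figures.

I ≈ 2.114×10⁵ W/m²

T = 1305 °C + 273.15 = 1578.15 K.
Stefan–Boltzmann: I = εσT⁴ = 0.601 × 5.670×10⁻⁸ × (1578.15)⁴ = 2.114×10⁵ W/m².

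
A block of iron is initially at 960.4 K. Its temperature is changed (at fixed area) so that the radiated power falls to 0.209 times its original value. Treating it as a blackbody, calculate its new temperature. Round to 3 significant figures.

T₂ ≈ 649 K

P ∝ T⁴, so T₂/T₁ = (P₂/P₁)^(1/4) = (0.209)^(1/4) = 0.676140.
T₂ = 960.4 × 0.676140 = 649 K.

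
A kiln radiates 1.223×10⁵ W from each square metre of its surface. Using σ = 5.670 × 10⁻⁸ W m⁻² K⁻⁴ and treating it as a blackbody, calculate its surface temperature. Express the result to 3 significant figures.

T ≈ 1.21×10³ K

I = σT⁴, so T = (I/σ)^(1/4) = (1.223×10⁵/(5.670×10⁻⁸))^(1/4) = 1.21×10³ K.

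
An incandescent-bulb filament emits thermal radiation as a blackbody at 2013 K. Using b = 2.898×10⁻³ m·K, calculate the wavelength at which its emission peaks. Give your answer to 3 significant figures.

Wien's displacement law: λ_max = b/T = (2.898×10⁻³ m·K)/(2013 K) = 1.440×10⁻⁶ m.
That is 1.44 μm, in the infrared range.

λ_max ≈ 1.44 μm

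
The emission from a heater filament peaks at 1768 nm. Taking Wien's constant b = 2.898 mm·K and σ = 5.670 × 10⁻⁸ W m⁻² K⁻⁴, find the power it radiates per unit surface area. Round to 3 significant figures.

Wien's law: T = b/λ_max = 2.898×10⁻³/1.768×10⁻⁶ = 1639.14 K.
Then I = σT⁴ = 5.670×10⁻⁸×(1639.14)⁴ = 4.09×10⁵ W/m².

I ≈ 4.09×10⁵ W/m²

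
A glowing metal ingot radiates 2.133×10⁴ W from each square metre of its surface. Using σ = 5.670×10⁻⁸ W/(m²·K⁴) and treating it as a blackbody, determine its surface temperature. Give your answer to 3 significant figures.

I = σT⁴, so T = (I/σ)^(1/4) = (2.133×10⁴/(5.670×10⁻⁸))^(1/4) = 783 K.

T ≈ 783 K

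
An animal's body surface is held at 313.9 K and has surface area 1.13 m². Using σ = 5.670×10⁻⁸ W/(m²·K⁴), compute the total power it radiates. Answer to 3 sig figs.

P ≈ 622 W

Area A = 1.13 m².
P = σAT⁴ = 5.670×10⁻⁸ × 1.13 × (313.9)⁴ = 622 W.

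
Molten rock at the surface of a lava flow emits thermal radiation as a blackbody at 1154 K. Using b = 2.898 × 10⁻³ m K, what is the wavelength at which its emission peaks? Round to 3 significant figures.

λ_max ≈ 2.51 μm

Wien's displacement law: λ_max = b/T = (2.898×10⁻³ m·K)/(1154 K) = 2.511×10⁻⁶ m.
That is 2.51 μm, in the infrared range.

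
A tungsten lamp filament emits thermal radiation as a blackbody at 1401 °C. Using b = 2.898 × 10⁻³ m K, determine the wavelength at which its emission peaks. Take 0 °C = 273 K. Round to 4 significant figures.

λ_max ≈ 1.731 μm

T = 1401 °C + 273 = 1674 K.
Wien's displacement law: λ_max = b/T = (2.898×10⁻³ m·K)/(1674 K) = 1.7312×10⁻⁶ m.
That is 1.731 μm, in the infrared range.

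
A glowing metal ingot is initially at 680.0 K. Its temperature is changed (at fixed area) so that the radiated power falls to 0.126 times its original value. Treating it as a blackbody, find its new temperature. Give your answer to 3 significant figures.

T₂ ≈ 405 K

P ∝ T⁴, so T₂/T₁ = (P₂/P₁)^(1/4) = (0.126)^(1/4) = 0.595789.
T₂ = 680.0 × 0.595789 = 405 K.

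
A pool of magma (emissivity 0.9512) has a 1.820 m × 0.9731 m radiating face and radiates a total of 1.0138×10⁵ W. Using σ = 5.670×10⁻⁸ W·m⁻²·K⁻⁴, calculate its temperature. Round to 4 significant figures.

Area A = 1.820 × 0.9731 = 1.77104 m².
P = εσAT⁴ ⇒ T = (P/(εσA))^(1/4) = (1.0138×10⁵/(0.9512×5.670×10⁻⁸×1.77104))^(1/4) = 1015 K.

T ≈ 1015 K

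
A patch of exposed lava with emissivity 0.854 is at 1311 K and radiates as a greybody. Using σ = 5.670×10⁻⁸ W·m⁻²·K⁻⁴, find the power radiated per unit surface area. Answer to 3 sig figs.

I ≈ 1.43×10⁵ W/m²

Stefan–Boltzmann: I = εσT⁴ = 0.854 × 5.670×10⁻⁸ × (1311)⁴ = 1.43×10⁵ W/m².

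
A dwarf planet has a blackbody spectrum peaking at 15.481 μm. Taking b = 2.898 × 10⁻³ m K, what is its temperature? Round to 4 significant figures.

T ≈ 187.2 K

Wien's law gives T = b/λ_max = (2.898×10⁻³ m·K)/(1.5481×10⁻⁵ m) = 187.2 K.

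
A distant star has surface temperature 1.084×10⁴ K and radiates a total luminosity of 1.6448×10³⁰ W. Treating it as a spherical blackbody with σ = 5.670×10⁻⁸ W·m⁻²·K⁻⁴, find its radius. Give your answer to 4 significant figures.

L = 4πR²σT⁴ ⇒ R = √(L/(4πσT⁴)).
σT⁴ = 7.82889×10⁸ W/m², so R = √(1.6448×10³⁰/(4π×7.82889×10⁸)) = 1.293×10¹⁰ m.

R ≈ 1.293×10¹⁰ m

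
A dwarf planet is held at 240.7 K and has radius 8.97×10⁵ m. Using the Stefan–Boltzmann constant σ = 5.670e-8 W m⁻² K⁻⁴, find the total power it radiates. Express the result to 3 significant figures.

P ≈ 1.92×10¹⁵ W

Surface area A = 4πR² = 4π(8.97×10⁵ m)² = 1.01110×10¹³ m².
P = σAT⁴ = 5.670×10⁻⁸ × 1.01110×10¹³ × (240.7)⁴ = 1.92×10¹⁵ W.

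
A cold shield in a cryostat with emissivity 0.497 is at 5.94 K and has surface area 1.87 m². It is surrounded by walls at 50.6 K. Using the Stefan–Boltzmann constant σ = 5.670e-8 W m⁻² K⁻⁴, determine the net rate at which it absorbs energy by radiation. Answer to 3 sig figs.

Area A = 1.87 m².
Net radiated power P_net = εσA(T⁴ − T₀⁴) = 0.497×5.670×10⁻⁸×1.87×(5.94⁴ − 50.6⁴).
T⁴ − T₀⁴ = 1244.93 − 6.55544×10⁶ = -6.55420×10⁶ K⁴, so P_net = -0.345 W — negative, meaning a net gain of 0.345 W.

Net gain ≈ 0.345 W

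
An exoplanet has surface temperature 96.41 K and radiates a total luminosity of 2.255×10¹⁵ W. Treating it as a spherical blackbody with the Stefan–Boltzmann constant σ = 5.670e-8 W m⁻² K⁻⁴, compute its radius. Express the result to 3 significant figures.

L = 4πR²σT⁴ ⇒ R = √(L/(4πσT⁴)).
σT⁴ = 4.89859 W/m², so R = √(2.255×10¹⁵/(4π×4.89859)) = 6.05×10⁶ m.

R ≈ 6.05×10⁶ m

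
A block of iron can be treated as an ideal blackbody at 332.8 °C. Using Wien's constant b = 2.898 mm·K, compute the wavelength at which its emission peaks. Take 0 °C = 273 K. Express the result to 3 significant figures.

T = 332.8 °C + 273 = 605.8 K.
Wien's displacement law: λ_max = b/T = (2.898×10⁻³ m·K)/(605.8 K) = 4.784×10⁻⁶ m.
That is 4.78 μm, in the infrared range.

λ_max ≈ 4.78 μm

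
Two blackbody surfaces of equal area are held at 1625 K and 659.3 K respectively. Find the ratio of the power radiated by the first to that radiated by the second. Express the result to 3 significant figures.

With equal areas, P₁/P₂ = (T₁/T₂)⁴ = (1625/659.3)⁴ = 36.9.

P₁/P₂ ≈ 36.9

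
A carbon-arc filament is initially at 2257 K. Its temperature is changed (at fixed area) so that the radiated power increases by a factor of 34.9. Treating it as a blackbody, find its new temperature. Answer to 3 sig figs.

P ∝ T⁴, so T₂/T₁ = (P₂/P₁)^(1/4) = (34.9)^(1/4) = 2.43056.
T₂ = 2257 × 2.43056 = 5.49×10³ K.

T₂ ≈ 5.49×10³ K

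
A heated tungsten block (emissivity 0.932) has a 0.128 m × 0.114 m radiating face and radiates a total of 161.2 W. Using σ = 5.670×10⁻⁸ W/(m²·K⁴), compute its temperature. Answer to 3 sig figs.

Area A = 0.128 × 0.114 = 0.014592 m².
P = εσAT⁴ ⇒ T = (P/(εσA))^(1/4) = (161.2/(0.932×5.670×10⁻⁸×0.014592))^(1/4) = 676 K.

T ≈ 676 K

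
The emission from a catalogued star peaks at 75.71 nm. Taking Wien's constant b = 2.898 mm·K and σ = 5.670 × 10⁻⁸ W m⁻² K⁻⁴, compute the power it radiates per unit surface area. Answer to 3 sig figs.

Wien's law: T = b/λ_max = 2.898×10⁻³/7.571×10⁻⁸ = 38277.6 K.
Then I = σT⁴ = 5.670×10⁻⁸×(38277.6)⁴ = 1.22×10¹¹ W/m².

I ≈ 1.22×10¹¹ W/m²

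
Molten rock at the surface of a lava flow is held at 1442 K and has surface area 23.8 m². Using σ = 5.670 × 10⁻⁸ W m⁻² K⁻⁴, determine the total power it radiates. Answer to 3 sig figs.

P ≈ 5.83×10⁶ W

Area A = 23.8 m².
P = σAT⁴ = 5.670×10⁻⁸ × 23.8 × (1442)⁴ = 5.83×10⁶ W.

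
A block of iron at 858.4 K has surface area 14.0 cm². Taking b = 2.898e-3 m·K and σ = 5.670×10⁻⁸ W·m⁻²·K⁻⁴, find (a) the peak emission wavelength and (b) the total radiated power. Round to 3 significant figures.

(a) λ_max = b/T = 2.898×10⁻³/858.4 = 3.376×10⁻⁶ m = 3.38 μm.
Area A = 14.0 cm² = 1.40×10⁻³ m².
(b) P = σAT⁴ = 5.670×10⁻⁸×1.40×10⁻³×(858.4)⁴ = 43.1 W.

λ_max ≈ 3.38 μm; P ≈ 43.1 W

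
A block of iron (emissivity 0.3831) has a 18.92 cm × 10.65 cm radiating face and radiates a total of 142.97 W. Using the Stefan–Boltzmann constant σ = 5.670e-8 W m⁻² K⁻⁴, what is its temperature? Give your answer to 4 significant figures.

T ≈ 756.0 K

Area A = 0.1892 × 0.1065 = 0.0201498 m².
P = εσAT⁴ ⇒ T = (P/(εσA))^(1/4) = (142.97/(0.3831×5.670×10⁻⁸×0.0201498))^(1/4) = 756.0 K.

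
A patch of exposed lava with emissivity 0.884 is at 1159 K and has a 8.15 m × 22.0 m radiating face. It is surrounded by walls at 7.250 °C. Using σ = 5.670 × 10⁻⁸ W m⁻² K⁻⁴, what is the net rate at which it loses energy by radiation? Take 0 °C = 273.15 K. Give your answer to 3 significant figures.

Surroundings: T = 7.250 °C + 273.15 = 280.400 K.
Area A = 8.15 × 22.0 = 179.3 m².
Net radiated power P_net = εσA(T⁴ − T₀⁴) = 0.884×5.670×10⁻⁸×179.3×(1159⁴ − 280.400⁴).
T⁴ − T₀⁴ = 1.80440×10¹² − 6.18176×10⁹ = 1.79822×10¹² K⁴, so P_net = 1.62×10⁷ W.

Net loss ≈ 1.62×10⁷ W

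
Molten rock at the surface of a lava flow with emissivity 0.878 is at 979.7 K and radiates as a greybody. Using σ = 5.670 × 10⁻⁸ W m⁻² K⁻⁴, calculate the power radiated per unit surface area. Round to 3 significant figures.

Stefan–Boltzmann: I = εσT⁴ = 0.878 × 5.670×10⁻⁸ × (979.7)⁴ = 4.59×10⁴ W/m².

I ≈ 4.59×10⁴ W/m²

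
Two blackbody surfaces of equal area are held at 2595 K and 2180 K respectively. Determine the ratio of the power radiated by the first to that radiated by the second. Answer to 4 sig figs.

P₁/P₂ ≈ 2.008

With equal areas, P₁/P₂ = (T₁/T₂)⁴ = (2595/2180)⁴ = 2.008.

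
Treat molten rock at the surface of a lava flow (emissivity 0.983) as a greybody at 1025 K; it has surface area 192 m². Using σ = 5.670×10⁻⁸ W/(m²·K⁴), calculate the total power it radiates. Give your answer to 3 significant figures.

P ≈ 1.18×10⁷ W

Area A = 192 m².
P = εσAT⁴ = 0.983 × 5.670×10⁻⁸ × 192 × (1025)⁴ = 1.18×10⁷ W.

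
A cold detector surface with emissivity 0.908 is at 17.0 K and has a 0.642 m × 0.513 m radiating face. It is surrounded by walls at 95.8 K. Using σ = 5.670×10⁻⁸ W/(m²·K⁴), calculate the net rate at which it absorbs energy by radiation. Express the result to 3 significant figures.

Area A = 0.642 × 0.513 = 0.329346 m².
Net radiated power P_net = εσA(T⁴ − T₀⁴) = 0.908×5.670×10⁻⁸×0.329346×(17.0⁴ − 95.8⁴).
T⁴ − T₀⁴ = 83521.0 − 8.42291×10⁷ = -8.41456×10⁷ K⁴, so P_net = -1.43 W — negative, meaning a net gain of 1.43 W.

Net gain ≈ 1.43 W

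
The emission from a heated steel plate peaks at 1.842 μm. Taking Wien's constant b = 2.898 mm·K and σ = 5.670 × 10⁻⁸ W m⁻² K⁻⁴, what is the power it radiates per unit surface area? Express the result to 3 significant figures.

Wien's law: T = b/λ_max = 2.898×10⁻³/1.842×10⁻⁶ = 1573.29 K.
Then I = σT⁴ = 5.670×10⁻⁸×(1573.29)⁴ = 3.47×10⁵ W/m².

I ≈ 3.47×10⁵ W/m²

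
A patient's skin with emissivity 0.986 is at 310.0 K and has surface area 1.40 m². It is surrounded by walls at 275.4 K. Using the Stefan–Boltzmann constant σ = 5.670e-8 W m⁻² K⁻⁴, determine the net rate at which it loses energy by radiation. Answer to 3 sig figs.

Area A = 1.40 m².
Net radiated power P_net = εσA(T⁴ − T₀⁴) = 0.986×5.670×10⁻⁸×1.40×(310.0⁴ − 275.4⁴).
T⁴ − T₀⁴ = 9.23521×10⁹ − 5.75249×10⁹ = 3.48272×10⁹ K⁴, so P_net = 273 W.

Net loss ≈ 273 W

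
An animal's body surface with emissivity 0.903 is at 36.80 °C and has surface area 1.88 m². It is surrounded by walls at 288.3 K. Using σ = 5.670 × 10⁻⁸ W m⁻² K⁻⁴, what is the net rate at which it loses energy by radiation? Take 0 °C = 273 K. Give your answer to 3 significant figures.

Net loss ≈ 222 W

T = 36.80 °C + 273 = 309.80 K.
Area A = 1.88 m².
Net radiated power P_net = εσA(T⁴ − T₀⁴) = 0.903×5.670×10⁻⁸×1.88×(309.80⁴ − 288.3⁴).
T⁴ − T₀⁴ = 9.21140×10⁹ − 6.90842×10⁹ = 2.30298×10⁹ K⁴, so P_net = 222 W.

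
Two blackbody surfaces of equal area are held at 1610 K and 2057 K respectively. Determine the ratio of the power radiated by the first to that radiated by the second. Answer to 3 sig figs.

With equal areas, P₁/P₂ = (T₁/T₂)⁴ = (1610/2057)⁴ = 0.375.

P₁/P₂ ≈ 0.375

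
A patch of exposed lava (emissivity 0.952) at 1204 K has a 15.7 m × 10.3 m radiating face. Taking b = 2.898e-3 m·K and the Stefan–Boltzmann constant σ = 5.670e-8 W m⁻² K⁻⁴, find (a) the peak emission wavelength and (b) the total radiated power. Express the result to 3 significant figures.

λ_max ≈ 2.41×10³ nm; P ≈ 1.83×10⁷ W

(a) λ_max = b/T = 2.898×10⁻³/1204 = 2.407×10⁻⁶ m = 2.41×10³ nm.
Area A = 15.7 × 10.3 = 161.71 m².
(b) P = εσAT⁴ = 0.952×5.670×10⁻⁸×161.71×(1204)⁴ = 1.83×10⁷ W.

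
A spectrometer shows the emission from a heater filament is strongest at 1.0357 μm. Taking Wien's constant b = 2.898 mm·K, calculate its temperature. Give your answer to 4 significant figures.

Wien's law gives T = b/λ_max = (2.898×10⁻³ m·K)/(1.0357×10⁻⁶ m) = 2798 K.

T ≈ 2798 K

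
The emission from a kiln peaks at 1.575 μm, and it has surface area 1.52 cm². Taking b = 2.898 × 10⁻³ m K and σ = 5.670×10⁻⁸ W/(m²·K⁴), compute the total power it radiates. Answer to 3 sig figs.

P ≈ 98.8 W

Wien's law: T = b/λ_max = 2.898×10⁻³/1.575×10⁻⁶ = 1840.00 K.
Area A = 1.52 cm² = 1.52×10⁻⁴ m².
Then P = σAT⁴ = 5.670×10⁻⁸×1.52×10⁻⁴×(1840.00)⁴ = 98.8 W.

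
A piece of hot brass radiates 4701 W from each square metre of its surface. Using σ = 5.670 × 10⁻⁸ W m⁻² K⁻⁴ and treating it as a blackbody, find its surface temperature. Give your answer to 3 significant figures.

T ≈ 537 K

I = σT⁴, so T = (I/σ)^(1/4) = (4701/(5.670×10⁻⁸))^(1/4) = 537 K.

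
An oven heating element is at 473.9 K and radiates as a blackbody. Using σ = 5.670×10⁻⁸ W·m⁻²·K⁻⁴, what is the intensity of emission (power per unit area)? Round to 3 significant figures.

I ≈ 2.86×10³ W/m²

Stefan–Boltzmann: I = σT⁴ = 5.670×10⁻⁸ × (473.9)⁴ = 2.86×10³ W/m².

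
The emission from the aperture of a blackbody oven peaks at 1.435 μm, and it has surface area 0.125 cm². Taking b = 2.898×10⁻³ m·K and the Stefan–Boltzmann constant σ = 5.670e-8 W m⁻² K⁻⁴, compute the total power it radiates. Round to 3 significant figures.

Wien's law: T = b/λ_max = 2.898×10⁻³/1.435×10⁻⁶ = 2019.51 K.
Area A = 0.125 cm² = 1.25×10⁻⁵ m².
Then P = σAT⁴ = 5.670×10⁻⁸×1.25×10⁻⁵×(2019.51)⁴ = 11.8 W.

P ≈ 11.8 W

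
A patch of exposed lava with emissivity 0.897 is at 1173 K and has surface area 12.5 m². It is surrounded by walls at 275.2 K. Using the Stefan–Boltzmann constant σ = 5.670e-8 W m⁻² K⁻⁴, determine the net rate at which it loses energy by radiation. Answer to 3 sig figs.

Area A = 12.5 m².
Net radiated power P_net = εσA(T⁴ − T₀⁴) = 0.897×5.670×10⁻⁸×12.5×(1173⁴ − 275.2⁴).
T⁴ − T₀⁴ = 1.89318×10¹² − 5.73580×10⁹ = 1.88744×10¹² K⁴, so P_net = 1.20×10⁶ W.

Net loss ≈ 1.20×10⁶ W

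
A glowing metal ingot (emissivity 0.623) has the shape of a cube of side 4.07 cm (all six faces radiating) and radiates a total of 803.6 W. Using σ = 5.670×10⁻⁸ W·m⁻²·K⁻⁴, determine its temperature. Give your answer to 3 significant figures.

T ≈ 1.23×10³ K

Area A = 6s² = 6×(0.0407 m)² = 9.93894×10⁻³ m².
P = εσAT⁴ ⇒ T = (P/(εσA))^(1/4) = (803.6/(0.623×5.670×10⁻⁸×9.93894×10⁻³))^(1/4) = 1.23×10³ K.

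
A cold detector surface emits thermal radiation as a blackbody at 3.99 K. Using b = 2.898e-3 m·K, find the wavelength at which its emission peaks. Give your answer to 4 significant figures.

Wien's displacement law: λ_max = b/T = (2.898×10⁻³ m·K)/(3.99 K) = 7.2632×10⁻⁴ m.
That is 7.263×10⁻⁴ m, in the infrared range.

λ_max ≈ 7.263×10⁻⁴ m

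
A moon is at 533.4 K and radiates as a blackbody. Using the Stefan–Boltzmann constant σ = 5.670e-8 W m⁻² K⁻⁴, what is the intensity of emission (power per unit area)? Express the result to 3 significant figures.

I ≈ 4.59×10³ W/m²

Stefan–Boltzmann: I = σT⁴ = 5.670×10⁻⁸ × (533.4)⁴ = 4.59×10³ W/m².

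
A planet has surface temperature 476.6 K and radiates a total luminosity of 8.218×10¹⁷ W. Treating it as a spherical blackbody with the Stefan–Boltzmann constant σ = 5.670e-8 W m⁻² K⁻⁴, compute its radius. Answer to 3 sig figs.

L = 4πR²σT⁴ ⇒ R = √(L/(4πσT⁴)).
σT⁴ = 2925.49 W/m², so R = √(8.218×10¹⁷/(4π×2925.49)) = 4.73×10⁶ m.

R ≈ 4.73×10⁶ m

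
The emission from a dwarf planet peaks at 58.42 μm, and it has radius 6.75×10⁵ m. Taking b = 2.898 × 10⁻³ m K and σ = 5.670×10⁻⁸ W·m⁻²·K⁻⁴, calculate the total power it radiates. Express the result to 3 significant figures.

Wien's law: T = b/λ_max = 2.898×10⁻³/5.842×10⁻⁵ = 49.6063 K.
Surface area A = 4πR² = 4π(6.75×10⁵ m)² = 5.72555×10¹² m².
Then P = σAT⁴ = 5.670×10⁻⁸×5.72555×10¹²×(49.6063)⁴ = 1.97×10¹² W.

P ≈ 1.97×10¹² W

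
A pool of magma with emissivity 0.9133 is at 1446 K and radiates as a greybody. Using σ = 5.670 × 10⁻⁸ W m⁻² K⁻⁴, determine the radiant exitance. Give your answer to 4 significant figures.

Stefan–Boltzmann: I = εσT⁴ = 0.9133 × 5.670×10⁻⁸ × (1446)⁴ = 2.264×10⁵ W/m².

I ≈ 2.264×10⁵ W/m²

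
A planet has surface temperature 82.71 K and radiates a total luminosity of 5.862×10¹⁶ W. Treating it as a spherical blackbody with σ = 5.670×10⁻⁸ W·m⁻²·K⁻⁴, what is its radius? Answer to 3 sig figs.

L = 4πR²σT⁴ ⇒ R = √(L/(4πσT⁴)).
σT⁴ = 2.65348 W/m², so R = √(5.862×10¹⁶/(4π×2.65348)) = 4.19×10⁷ m.

R ≈ 4.19×10⁷ m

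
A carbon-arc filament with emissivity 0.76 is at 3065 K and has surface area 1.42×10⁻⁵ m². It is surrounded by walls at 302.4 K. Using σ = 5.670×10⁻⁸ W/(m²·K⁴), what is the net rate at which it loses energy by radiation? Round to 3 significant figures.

Net loss ≈ 54.0 W

Area A = 1.42×10⁻⁵ m².
Net radiated power P_net = εσA(T⁴ − T₀⁴) = 0.76×5.670×10⁻⁸×1.42×10⁻⁵×(3065⁴ − 302.4⁴).
T⁴ − T₀⁴ = 8.82515×10¹³ − 8.36233×10⁹ = 8.82431×10¹³ K⁴, so P_net = 54.0 W.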